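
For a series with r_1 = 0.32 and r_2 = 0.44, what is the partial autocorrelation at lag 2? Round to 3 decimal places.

0.376

φ_{22} = (r_2 − r_1²) / (1 − r_1²)
r_1² = (0.32)² = 0.1024
Numerator = 0.44 − 0.1024 = 0.3376; denominator = 1 − 0.1024 = 0.8976
φ_{22} = 0.3376 / 0.8976 = 0.376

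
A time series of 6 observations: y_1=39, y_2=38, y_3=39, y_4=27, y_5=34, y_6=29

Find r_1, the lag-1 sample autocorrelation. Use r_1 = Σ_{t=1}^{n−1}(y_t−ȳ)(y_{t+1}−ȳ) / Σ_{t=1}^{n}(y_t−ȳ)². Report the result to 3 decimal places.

Mean ȳ = (39 + 38 + 39 + 27 + 34 + 29)/6 = 34.3333
Σ(y_t−ȳ)(y_{t+1}−ȳ) = (17.1111) + (17.1111) + (-34.2222) + (2.4444) + (1.7778) = 4.2222
Denominator Σ(y_t−ȳ)² = 139.3333
r_1 = 4.2222 / 139.3333 = 0.030

0.030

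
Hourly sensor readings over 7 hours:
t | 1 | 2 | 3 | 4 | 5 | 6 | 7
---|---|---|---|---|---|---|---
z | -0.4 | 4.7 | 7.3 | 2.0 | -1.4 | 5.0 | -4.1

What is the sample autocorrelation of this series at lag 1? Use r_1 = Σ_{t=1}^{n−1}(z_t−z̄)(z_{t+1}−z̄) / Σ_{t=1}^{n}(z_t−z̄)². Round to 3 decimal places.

-0.199

Mean z̄ = (-0.4 + 4.7 + 7.3 + 2.0 − 1.4 + 5.0 − 4.1)/7 = 1.8714
Deviations from mean: -2.2714, 2.8286, 5.4286, 0.1286, -3.2714, 3.1286, -5.9714
Numerator Σ_{t=1}^{6}(z_t−z̄)(z_{t+1}−z̄) = -19.7094
Denominator Σ(z_t−z̄)² = 98.7943
r_1 = -19.7094 / 98.7943 = -0.199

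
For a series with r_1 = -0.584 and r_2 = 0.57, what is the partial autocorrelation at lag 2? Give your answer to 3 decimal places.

0.347

φ_{22} = (r_2 − r_1²) / (1 − r_1²)
r_1² = (-0.584)² = 0.341056
Numerator = 0.57 − 0.3411 = 0.2289; denominator = 1 − 0.3411 = 0.6589
φ_{22} = 0.2289 / 0.6589 = 0.347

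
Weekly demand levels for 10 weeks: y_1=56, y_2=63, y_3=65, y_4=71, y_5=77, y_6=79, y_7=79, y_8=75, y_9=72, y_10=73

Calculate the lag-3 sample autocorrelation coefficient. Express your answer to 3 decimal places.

-0.094

Mean ȳ = (56 + 63 + 65 + 71 + 77 + 79 + 79 + 75 + 72 + 73)/10 = 71.0000
Numerator Σ_{t=1}^{7}(y_t−ȳ)(y_{t+3}−ȳ) = -48.0000
Denominator Σ(y_t−ȳ)² = 510.0000
r_3 = -48.0000 / 510.0000 = -0.094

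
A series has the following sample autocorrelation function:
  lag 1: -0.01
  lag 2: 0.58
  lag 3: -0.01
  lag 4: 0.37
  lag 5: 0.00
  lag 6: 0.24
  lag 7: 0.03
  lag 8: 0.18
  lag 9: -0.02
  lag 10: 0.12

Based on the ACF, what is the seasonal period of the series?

2

The largest autocorrelation is r_2 = 0.58, with weaker echoes at lags 4 (0.37), 6 (0.24) and 8 (0.18); the remaining lags stay at or below 0.12.
The dominant spike at lag 2 indicates a seasonal period of 2.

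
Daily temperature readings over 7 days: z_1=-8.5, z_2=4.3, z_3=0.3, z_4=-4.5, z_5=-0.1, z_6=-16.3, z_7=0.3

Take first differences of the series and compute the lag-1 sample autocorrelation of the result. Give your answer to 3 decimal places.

-0.489

First differences Δz: 12.8, -4.0, -4.8, 4.4, -16.2, 16.6
Mean of differences = 1.4667
Numerator Σ(Δz_t−Δz̄)(Δz_{t+1}−Δz̄) = -365.2578
Denominator Σ(Δz_t−Δz̄)² = 747.3333
r_1(Δz) = -365.2578 / 747.3333 = -0.489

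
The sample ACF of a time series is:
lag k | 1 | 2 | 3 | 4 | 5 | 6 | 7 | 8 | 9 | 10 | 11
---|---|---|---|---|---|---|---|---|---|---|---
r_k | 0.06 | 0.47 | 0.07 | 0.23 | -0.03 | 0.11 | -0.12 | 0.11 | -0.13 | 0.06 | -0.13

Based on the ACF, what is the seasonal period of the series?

The largest autocorrelation is r_2 = 0.47, with a weaker echo at lag 4 (0.23); the remaining lags stay at or below 0.11.
The dominant spike at lag 2 indicates a seasonal period of 2.

2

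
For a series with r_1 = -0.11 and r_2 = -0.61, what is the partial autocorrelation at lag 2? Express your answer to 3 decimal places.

-0.630

φ_{22} = (r_2 − r_1²) / (1 − r_1²)
r_1² = (-0.11)² = 0.0121
Numerator = -0.61 − 0.0121 = -0.6221; denominator = 1 − 0.0121 = 0.9879
φ_{22} = -0.6221 / 0.9879 = -0.630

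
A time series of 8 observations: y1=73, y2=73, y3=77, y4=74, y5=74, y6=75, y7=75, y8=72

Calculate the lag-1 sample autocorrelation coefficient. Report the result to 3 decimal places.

Mean ȳ = (73 + 73 + 77 + 74 + 74 + 75 + 75 + 72)/8 = 74.1250
Deviations from mean: -1.1250, -1.1250, 2.8750, -0.1250, -0.1250, 0.8750, 0.8750, -2.1250
Σ(y_t−ȳ)(y_{t+1}−ȳ) = (1.2656) + (-3.2344) + (-0.3594) + (0.0156) + (-0.1094) + (0.7656) + (-1.8594) = -3.5156
Denominator Σ(y_t−ȳ)² = 16.8750
r_1 = -3.5156 / 16.8750 = -0.208

-0.208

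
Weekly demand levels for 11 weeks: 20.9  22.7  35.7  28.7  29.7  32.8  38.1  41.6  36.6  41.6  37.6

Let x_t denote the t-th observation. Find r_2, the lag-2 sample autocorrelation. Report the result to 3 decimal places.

0.182

Mean x̄ = (20.9 + 22.7 + 35.7 + 28.7 + 29.7 + 32.8 + 38.1 + 41.6 + 36.6 + 41.6 + 37.6)/11 = 33.2727
Numerator Σ_{t=1}^{9}(x_t−x̄)(x_{t+2}−x̄) = 90.4240
Denominator Σ(x_t−x̄)² = 496.4418
r_2 = 90.4240 / 496.4418 = 0.182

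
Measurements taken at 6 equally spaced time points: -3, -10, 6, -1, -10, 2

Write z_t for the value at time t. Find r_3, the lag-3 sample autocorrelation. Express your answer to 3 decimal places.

Mean z̄ = (-3 − 10 + 6 − 1 − 10 + 2)/6 = -2.6667
Deviations from mean: -0.3333, -7.3333, 8.6667, 1.6667, -7.3333, 4.6667
Σ(z_t−z̄)(z_{t+3}−z̄) = (-0.5556) + (53.7778) + (40.4444) = 93.6667
Denominator Σ(z_t−z̄)² = 207.3333
r_3 = 93.6667 / 207.3333 = 0.452

0.452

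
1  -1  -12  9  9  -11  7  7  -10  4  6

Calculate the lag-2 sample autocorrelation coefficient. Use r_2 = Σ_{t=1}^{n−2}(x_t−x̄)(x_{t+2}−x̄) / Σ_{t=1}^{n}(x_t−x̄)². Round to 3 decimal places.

-0.513

Mean x̄ = (1 − 1 − 12 + 9 + 9 − 11 + 7 + 7 − 10 + 4 + 6)/11 = 0.8182
Numerator Σ_{t=1}^{9}(x_t−x̄)(x_{t+2}−x̄) = -344.5207
Denominator Σ(x_t−x̄)² = 671.6364
r_2 = -344.5207 / 671.6364 = -0.513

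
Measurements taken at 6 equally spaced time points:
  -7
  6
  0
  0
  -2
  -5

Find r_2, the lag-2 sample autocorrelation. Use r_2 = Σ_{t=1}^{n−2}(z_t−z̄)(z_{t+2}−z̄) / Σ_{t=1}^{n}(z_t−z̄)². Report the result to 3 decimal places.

Mean z̄ = (-7 + 6 + 0 + 0 − 2 − 5)/6 = -1.3333
Deviations from mean: -5.6667, 7.3333, 1.3333, 1.3333, -0.6667, -3.6667
Σ(z_t−z̄)(z_{t+2}−z̄) = (-7.5556) + (9.7778) + (-0.8889) + (-4.8889) = -3.5556
Denominator Σ(z_t−z̄)² = 103.3333
r_2 = -3.5556 / 103.3333 = -0.034

-0.034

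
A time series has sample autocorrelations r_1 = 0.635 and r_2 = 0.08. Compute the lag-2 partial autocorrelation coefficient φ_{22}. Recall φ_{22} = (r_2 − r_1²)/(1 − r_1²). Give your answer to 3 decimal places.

-0.542

φ_{22} = (r_2 − r_1²) / (1 − r_1²)
r_1² = (0.635)² = 0.403225
Numerator = 0.08 − 0.4032 = -0.3232; denominator = 1 − 0.4032 = 0.5968
φ_{22} = -0.3232 / 0.5968 = -0.542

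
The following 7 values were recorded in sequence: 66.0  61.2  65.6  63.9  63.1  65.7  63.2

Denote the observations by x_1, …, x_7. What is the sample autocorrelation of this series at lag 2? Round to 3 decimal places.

0.134

Mean x̄ = (66.0 + 61.2 + 65.6 + 63.9 + 63.1 + 65.7 + 63.2)/7 = 64.1000
Deviations from mean: 1.9000, -2.9000, 1.5000, -0.2000, -1.0000, 1.6000, -0.9000
Σ(x_t−x̄)(x_{t+2}−x̄) = (2.8500) + (0.5800) + (-1.5000) + (-0.3200) + (0.9000) = 2.5100
Denominator Σ(x_t−x̄)² = 18.6800
r_2 = 2.5100 / 18.6800 = 0.134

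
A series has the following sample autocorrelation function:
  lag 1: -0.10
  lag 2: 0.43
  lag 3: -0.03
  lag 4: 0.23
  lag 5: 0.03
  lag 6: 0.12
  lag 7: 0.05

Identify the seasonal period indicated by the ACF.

2

The largest autocorrelation is r_2 = 0.43, with a weaker echo at lag 4 (0.23); the remaining lags stay at or below 0.12.
The dominant spike at lag 2 indicates a seasonal period of 2.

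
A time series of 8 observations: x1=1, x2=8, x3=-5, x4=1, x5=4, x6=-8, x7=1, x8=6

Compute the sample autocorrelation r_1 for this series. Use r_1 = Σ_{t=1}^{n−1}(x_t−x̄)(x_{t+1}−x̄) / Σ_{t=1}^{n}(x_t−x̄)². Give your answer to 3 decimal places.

Mean x̄ = (1 + 8 − 5 + 1 + 4 − 8 + 1 + 6)/8 = 1.0000
Deviations from mean: 0.0000, 7.0000, -6.0000, 0.0000, 3.0000, -9.0000, 0.0000, 5.0000
Σ(x_t−x̄)(x_{t+1}−x̄) = (0.0000) + (-42.0000) + (0.0000) + (0.0000) + (-27.0000) + (0.0000) + (0.0000) = -69.0000
Denominator Σ(x_t−x̄)² = 200.0000
r_1 = -69.0000 / 200.0000 = -0.345

-0.345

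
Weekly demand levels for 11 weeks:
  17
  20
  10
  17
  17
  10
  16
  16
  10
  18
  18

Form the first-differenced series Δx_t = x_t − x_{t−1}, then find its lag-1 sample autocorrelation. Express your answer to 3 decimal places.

-0.554

First differences Δx: 3, -10, 7, 0, -7, 6, 0, -6, 8, 0
Mean of differences = 0.1000
Numerator Σ(Δx_t−Δx̄)(Δx_{t+1}−Δx̄) = -189.8100
Denominator Σ(Δx_t−Δx̄)² = 342.9000
r_1(Δx) = -189.8100 / 342.9000 = -0.554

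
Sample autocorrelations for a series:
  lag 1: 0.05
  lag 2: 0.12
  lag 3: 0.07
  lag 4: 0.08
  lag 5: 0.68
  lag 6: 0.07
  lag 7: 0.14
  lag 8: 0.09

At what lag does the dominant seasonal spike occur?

The largest autocorrelation is r_5 = 0.68; the remaining lags stay at or below 0.14.
The dominant spike at lag 5 indicates a seasonal period of 5.

5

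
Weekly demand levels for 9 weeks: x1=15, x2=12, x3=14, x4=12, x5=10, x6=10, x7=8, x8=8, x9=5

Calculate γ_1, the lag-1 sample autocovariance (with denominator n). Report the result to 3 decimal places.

4.225

Mean x̄ = (15 + 12 + 14 + 12 + 10 + 10 + 8 + 8 + 5)/9 = 10.4444
Σ_{t=1}^{8}(x_t−x̄)(x_{t+1}−x̄) = 38.0247
γ_1 = 38.0247 / 9 = 4.225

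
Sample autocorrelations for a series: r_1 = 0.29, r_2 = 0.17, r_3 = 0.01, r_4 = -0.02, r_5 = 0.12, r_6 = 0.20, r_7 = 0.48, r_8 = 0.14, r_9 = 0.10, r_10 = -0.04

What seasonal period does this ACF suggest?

The largest autocorrelation is r_7 = 0.48; the remaining lags stay at or below 0.29. The elevated value at lag 1 (0.29), dropping to 0.17 at lag 2, reflects decaying short-term dependence rather than seasonality.
The dominant spike at lag 7 indicates a seasonal period of 7.

7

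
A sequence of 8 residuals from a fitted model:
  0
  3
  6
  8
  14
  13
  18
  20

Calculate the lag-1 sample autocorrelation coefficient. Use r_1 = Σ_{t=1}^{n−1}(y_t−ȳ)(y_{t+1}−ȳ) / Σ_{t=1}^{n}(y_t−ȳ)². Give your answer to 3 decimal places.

0.597

Mean ȳ = (0 + 3 + 6 + 8 + 14 + 13 + 18 + 20)/8 = 10.2500
Σ(y_t−ȳ)(y_{t+1}−ȳ) = (74.3125) + (30.8125) + (9.5625) + (-8.4375) + (10.3125) + (21.3125) + (75.5625) = 213.4375
Denominator Σ(y_t−ȳ)² = 357.5000
r_1 = 213.4375 / 357.5000 = 0.597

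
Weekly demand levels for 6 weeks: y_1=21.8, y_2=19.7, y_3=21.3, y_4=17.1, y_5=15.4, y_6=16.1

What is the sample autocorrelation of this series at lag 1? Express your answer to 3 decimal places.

0.406

Mean ȳ = (21.8 + 19.7 + 21.3 + 17.1 + 15.4 + 16.1)/6 = 18.5667
Σ(y_t−ȳ)(y_{t+1}−ȳ) = (3.6644) + (3.0978) + (-4.0089) + (4.6444) + (7.8111) = 15.2089
Denominator Σ(y_t−ȳ)² = 37.4733
r_1 = 15.2089 / 37.4733 = 0.406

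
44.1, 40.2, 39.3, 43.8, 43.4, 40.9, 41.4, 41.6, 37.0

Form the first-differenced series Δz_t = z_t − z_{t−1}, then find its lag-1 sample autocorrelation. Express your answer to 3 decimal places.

-0.051

First differences Δz: -3.9, -0.9, 4.5, -0.4, -2.5, 0.5, 0.2, -4.6
Mean of differences = -0.8875
Numerator Σ(Δz_t−Δz̄)(Δz_{t+1}−Δz̄) = -2.9552
Denominator Σ(Δz_t−Δz̄)² = 57.8288
r_1(Δz) = -2.9552 / 57.8288 = -0.051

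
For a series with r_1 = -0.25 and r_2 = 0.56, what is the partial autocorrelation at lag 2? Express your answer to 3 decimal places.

φ_{22} = (r_2 − r_1²) / (1 − r_1²)
r_1² = (-0.25)² = 0.0625
Numerator = 0.56 − 0.0625 = 0.4975; denominator = 1 − 0.0625 = 0.9375
φ_{22} = 0.4975 / 0.9375 = 0.531

0.531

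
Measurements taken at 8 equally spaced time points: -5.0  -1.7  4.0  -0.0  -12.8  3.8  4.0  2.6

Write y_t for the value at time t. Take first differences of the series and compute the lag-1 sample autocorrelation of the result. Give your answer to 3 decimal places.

-0.344

First differences Δy: 3.3, 5.7, -4.0, -12.8, 16.6, 0.2, -1.4
Mean of differences = 1.0857
Numerator Σ(Δy_t−Δȳ)(Δy_{t+1}−Δȳ) = -169.5973
Denominator Σ(Δy_t−Δȳ)² = 492.5286
r_1(Δy) = -169.5973 / 492.5286 = -0.344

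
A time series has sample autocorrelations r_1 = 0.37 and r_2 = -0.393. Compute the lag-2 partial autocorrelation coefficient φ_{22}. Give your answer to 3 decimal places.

-0.614

φ_{22} = (r_2 − r_1²) / (1 − r_1²)
r_1² = (0.37)² = 0.1369
Numerator = -0.393 − 0.1369 = -0.5299; denominator = 1 − 0.1369 = 0.8631
φ_{22} = -0.5299 / 0.8631 = -0.614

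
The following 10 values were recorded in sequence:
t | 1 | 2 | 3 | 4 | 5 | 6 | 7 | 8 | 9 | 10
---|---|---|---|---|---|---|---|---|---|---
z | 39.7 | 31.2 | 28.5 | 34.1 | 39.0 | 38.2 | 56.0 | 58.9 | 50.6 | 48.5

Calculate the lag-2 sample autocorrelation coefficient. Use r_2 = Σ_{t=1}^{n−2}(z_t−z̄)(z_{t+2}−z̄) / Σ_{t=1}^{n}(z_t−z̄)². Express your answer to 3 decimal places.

Mean z̄ = (39.7 + 31.2 + 28.5 + 34.1 + 39.0 + 38.2 + 56.0 + 58.9 + 50.6 + 48.5)/10 = 42.4700
Numerator Σ_{t=1}^{8}(z_t−z̄)(z_{t+2}−z̄) = 309.2092
Denominator Σ(z_t−z̄)² = 985.6410
r_2 = 309.2092 / 985.6410 = 0.314

0.314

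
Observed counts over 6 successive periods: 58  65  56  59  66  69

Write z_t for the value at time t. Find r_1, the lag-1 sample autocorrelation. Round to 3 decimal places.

Mean z̄ = (58 + 65 + 56 + 59 + 66 + 69)/6 = 62.1667
Deviations from mean: -4.1667, 2.8333, -6.1667, -3.1667, 3.8333, 6.8333
Numerator Σ_{t=1}^{5}(z_t−z̄)(z_{t+1}−z̄) = 4.3056
Denominator Σ(z_t−z̄)² = 134.8333
r_1 = 4.3056 / 134.8333 = 0.032

0.032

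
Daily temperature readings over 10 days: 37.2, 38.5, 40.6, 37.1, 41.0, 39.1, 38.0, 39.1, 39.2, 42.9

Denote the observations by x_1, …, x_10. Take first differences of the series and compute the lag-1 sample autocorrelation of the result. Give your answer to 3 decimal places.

First differences Δx: 1.3, 2.1, -3.5, 3.9, -1.9, -1.1, 1.1, 0.1, 3.7
Mean of differences = 0.6333
Numerator Σ(Δx_t−Δx̄)(Δx_{t+1}−Δx̄) = -25.1644
Denominator Σ(Δx_t−Δx̄)² = 49.6800
r_1(Δx) = -25.1644 / 49.6800 = -0.507

-0.507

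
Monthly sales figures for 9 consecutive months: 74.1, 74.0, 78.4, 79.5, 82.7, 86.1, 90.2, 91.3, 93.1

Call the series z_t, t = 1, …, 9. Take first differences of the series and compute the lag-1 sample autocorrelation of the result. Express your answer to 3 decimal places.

First differences Δz: -0.1, 4.4, 1.1, 3.2, 3.4, 4.1, 1.1, 1.8
Mean of differences = 2.3750
Numerator Σ(Δz_t−Δz̄)(Δz_{t+1}−Δz̄) = -7.4981
Denominator Σ(Δz_t−Δz̄)² = 18.5150
r_1(Δz) = -7.4981 / 18.5150 = -0.405

-0.405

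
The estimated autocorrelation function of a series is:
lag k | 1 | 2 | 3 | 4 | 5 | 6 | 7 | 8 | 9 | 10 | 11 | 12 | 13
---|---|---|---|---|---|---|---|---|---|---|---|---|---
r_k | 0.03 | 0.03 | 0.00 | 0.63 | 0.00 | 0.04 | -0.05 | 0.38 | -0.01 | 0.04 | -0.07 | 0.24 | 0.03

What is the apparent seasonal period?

4

The largest autocorrelation is r_4 = 0.63, with weaker echoes at lags 8 (0.38) and 12 (0.24); the remaining lags stay at or below 0.04.
The dominant spike at lag 4 indicates a seasonal period of 4.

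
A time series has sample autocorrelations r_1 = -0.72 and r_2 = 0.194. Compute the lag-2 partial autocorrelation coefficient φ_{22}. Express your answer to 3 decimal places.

φ_{22} = (r_2 − r_1²) / (1 − r_1²)
r_1² = (-0.72)² = 0.5184
Numerator = 0.194 − 0.5184 = -0.3244; denominator = 1 − 0.5184 = 0.4816
φ_{22} = -0.3244 / 0.4816 = -0.674

-0.674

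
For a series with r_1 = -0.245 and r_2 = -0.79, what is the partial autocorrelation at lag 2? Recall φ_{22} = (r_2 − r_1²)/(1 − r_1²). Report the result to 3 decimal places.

φ_{22} = (r_2 − r_1²) / (1 − r_1²)
r_1² = (-0.245)² = 0.060025
Numerator = -0.79 − 0.0600 = -0.8500; denominator = 1 − 0.0600 = 0.9400
φ_{22} = -0.8500 / 0.9400 = -0.904

-0.904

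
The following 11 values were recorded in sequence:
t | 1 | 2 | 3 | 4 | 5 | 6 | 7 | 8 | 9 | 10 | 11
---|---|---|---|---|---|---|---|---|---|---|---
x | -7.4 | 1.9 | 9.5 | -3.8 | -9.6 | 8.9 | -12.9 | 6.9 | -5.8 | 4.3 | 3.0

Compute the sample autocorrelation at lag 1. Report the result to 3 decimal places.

Mean x̄ = (-7.4 + 1.9 + 9.5 − 3.8 − 9.6 + 8.9 − 12.9 + 6.9 − 5.8 + 4.3 + 3.0)/11 = -0.4545
Numerator Σ_{t=1}^{10}(x_t−x̄)(x_{t+1}−x̄) = -337.4293
Denominator Σ(x_t−x̄)² = 607.3073
r_1 = -337.4293 / 607.3073 = -0.556

-0.556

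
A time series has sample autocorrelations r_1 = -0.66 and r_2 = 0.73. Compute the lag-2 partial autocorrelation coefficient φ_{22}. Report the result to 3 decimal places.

0.522

φ_{22} = (r_2 − r_1²) / (1 − r_1²)
r_1² = (-0.66)² = 0.4356
Numerator = 0.73 − 0.4356 = 0.2944; denominator = 1 − 0.4356 = 0.5644
φ_{22} = 0.2944 / 0.5644 = 0.522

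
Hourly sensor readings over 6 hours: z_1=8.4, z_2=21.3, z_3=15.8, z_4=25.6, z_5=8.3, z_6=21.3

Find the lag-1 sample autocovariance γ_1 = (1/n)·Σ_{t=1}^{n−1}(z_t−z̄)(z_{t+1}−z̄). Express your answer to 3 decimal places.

Mean z̄ = (8.4 + 21.3 + 15.8 + 25.6 + 8.3 + 21.3)/6 = 16.7833
Σ_{t=1}^{5}(z_t−z̄)(z_{t+1}−z̄) = -164.0869
γ_1 = -164.0869 / 6 = -27.348

-27.348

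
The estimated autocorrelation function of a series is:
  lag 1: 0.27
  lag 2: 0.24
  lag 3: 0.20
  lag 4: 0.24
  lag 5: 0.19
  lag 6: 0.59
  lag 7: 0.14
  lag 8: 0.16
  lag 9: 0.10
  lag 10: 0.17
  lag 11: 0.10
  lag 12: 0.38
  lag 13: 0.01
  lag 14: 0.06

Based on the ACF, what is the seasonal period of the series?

6

The largest autocorrelation is r_6 = 0.59, with a weaker echo at lag 12 (0.38); the remaining lags stay at or below 0.27. The elevated value at lag 1 (0.27), dropping to 0.24 at lag 2, reflects decaying short-term dependence rather than seasonality.
The dominant spike at lag 6 indicates a seasonal period of 6.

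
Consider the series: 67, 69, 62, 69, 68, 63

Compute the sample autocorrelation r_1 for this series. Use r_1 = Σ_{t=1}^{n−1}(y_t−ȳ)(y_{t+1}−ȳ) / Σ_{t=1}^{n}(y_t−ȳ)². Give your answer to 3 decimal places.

-0.474

Mean ȳ = (67 + 69 + 62 + 69 + 68 + 63)/6 = 66.3333
Deviations from mean: 0.6667, 2.6667, -4.3333, 2.6667, 1.6667, -3.3333
Numerator Σ_{t=1}^{5}(y_t−ȳ)(y_{t+1}−ȳ) = -22.4444
Denominator Σ(y_t−ȳ)² = 47.3333
r_1 = -22.4444 / 47.3333 = -0.474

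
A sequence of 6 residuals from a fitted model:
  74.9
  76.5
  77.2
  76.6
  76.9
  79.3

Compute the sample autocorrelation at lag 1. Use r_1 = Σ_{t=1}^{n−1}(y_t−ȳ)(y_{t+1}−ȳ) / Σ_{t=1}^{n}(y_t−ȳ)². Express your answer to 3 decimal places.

0.058

Mean ȳ = (74.9 + 76.5 + 77.2 + 76.6 + 76.9 + 79.3)/6 = 76.9000
Deviations from mean: -2.0000, -0.4000, 0.3000, -0.3000, 0.0000, 2.4000
Σ(y_t−ȳ)(y_{t+1}−ȳ) = (0.8000) + (-0.1200) + (-0.0900) + (0.0000) + (0.0000) = 0.5900
Denominator Σ(y_t−ȳ)² = 10.1000
r_1 = 0.5900 / 10.1000 = 0.058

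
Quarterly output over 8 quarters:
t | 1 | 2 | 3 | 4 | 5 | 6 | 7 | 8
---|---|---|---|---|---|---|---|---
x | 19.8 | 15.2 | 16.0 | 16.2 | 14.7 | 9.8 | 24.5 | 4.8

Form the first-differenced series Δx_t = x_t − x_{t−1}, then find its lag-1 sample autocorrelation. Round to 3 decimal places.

-0.553

First differences Δx: -4.6, 0.8, 0.2, -1.5, -4.9, 14.7, -19.7
Mean of differences = -2.1429
Numerator Σ(Δx_t−Δx̄)(Δx_{t+1}−Δx̄) = -342.7533
Denominator Σ(Δx_t−Δx̄)² = 620.1371
r_1(Δx) = -342.7533 / 620.1371 = -0.553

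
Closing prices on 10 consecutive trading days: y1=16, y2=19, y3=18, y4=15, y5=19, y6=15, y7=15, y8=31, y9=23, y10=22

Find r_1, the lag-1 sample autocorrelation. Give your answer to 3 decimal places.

0.137

Mean ȳ = (16 + 19 + 18 + 15 + 19 + 15 + 15 + 31 + 23 + 22)/10 = 19.3000
Numerator Σ_{t=1}^{9}(y_t−ȳ)(y_{t+1}−ȳ) = 31.0100
Denominator Σ(y_t−ȳ)² = 226.1000
r_1 = 31.0100 / 226.1000 = 0.137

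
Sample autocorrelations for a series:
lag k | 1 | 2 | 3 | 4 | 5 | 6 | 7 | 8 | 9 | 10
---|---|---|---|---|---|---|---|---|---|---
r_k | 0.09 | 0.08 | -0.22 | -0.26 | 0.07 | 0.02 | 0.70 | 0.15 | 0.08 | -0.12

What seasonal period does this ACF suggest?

7

The largest autocorrelation is r_7 = 0.70; the remaining lags stay at or below 0.15.
The dominant spike at lag 7 indicates a seasonal period of 7.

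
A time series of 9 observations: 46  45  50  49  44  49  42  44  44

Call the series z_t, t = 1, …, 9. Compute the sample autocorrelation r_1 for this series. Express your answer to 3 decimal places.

-0.062

Mean z̄ = (46 + 45 + 50 + 49 + 44 + 49 + 42 + 44 + 44)/9 = 45.8889
Numerator Σ_{t=1}^{8}(z_t−z̄)(z_{t+1}−z̄) = -3.9012
Denominator Σ(z_t−z̄)² = 62.8889
r_1 = -3.9012 / 62.8889 = -0.062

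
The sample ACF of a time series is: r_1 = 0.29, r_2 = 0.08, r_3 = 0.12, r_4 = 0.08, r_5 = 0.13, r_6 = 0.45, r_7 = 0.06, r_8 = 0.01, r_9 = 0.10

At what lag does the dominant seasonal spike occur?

The largest autocorrelation is r_6 = 0.45; the remaining lags stay at or below 0.29. The elevated value at lag 1 (0.29), dropping to 0.08 at lag 2, reflects decaying short-term dependence rather than seasonality.
The dominant spike at lag 6 indicates a seasonal period of 6.

6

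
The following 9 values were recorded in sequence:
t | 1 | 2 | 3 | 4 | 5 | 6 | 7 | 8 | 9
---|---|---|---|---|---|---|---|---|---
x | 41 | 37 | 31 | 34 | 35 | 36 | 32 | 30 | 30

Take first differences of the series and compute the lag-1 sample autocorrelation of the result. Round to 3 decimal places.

First differences Δx: -4, -6, 3, 1, 1, -4, -2, 0
Mean of differences = -1.3750
Numerator Σ(Δx_t−Δx̄)(Δx_{t+1}−Δx̄) = 2.4844
Denominator Σ(Δx_t−Δx̄)² = 67.8750
r_1(Δx) = 2.4844 / 67.8750 = 0.037

0.037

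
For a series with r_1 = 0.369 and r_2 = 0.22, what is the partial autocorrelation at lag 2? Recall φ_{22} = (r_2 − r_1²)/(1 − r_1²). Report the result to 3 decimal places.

0.097

φ_{22} = (r_2 − r_1²) / (1 − r_1²)
r_1² = (0.369)² = 0.136161
Numerator = 0.22 − 0.1362 = 0.0838; denominator = 1 − 0.1362 = 0.8638
φ_{22} = 0.0838 / 0.8638 = 0.097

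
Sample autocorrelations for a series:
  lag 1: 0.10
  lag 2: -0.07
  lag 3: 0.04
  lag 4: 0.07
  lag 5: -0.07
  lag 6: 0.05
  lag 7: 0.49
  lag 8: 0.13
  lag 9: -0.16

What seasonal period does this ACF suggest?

The largest autocorrelation is r_7 = 0.49; the remaining lags stay at or below 0.13.
The dominant spike at lag 7 indicates a seasonal period of 7.

7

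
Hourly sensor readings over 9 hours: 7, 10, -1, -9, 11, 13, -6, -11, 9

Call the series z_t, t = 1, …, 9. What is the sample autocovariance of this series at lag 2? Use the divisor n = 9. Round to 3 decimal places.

-57.945

Mean z̄ = (7 + 10 − 1 − 9 + 11 + 13 − 6 − 11 + 9)/9 = 2.5556
Σ_{t=1}^{7}(z_t−z̄)(z_{t+2}−z̄) = -521.5062
γ_2 = -521.5062 / 9 = -57.945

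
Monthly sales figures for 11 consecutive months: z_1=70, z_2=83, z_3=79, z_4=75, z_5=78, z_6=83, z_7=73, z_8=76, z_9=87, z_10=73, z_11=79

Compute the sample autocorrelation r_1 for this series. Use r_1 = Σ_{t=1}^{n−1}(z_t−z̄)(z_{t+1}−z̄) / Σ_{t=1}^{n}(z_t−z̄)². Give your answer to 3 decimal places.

Mean z̄ = (70 + 83 + 79 + 75 + 78 + 83 + 73 + 76 + 87 + 73 + 79)/11 = 77.8182
Numerator Σ_{t=1}^{10}(z_t−z̄)(z_{t+1}−z̄) = -120.1240
Denominator Σ(z_t−z̄)² = 259.6364
r_1 = -120.1240 / 259.6364 = -0.463

-0.463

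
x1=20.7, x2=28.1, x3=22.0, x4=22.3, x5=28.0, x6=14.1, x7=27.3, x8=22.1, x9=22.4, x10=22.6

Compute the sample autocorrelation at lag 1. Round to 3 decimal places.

-0.672

Mean x̄ = (20.7 + 28.1 + 22.0 + 22.3 + 28.0 + 14.1 + 27.3 + 22.1 + 22.4 + 22.6)/10 = 22.9600
Numerator Σ_{t=1}^{9}(x_t−x̄)(x_{t+1}−x̄) = -105.3996
Denominator Σ(x_t−x̄)² = 156.8040
r_1 = -105.3996 / 156.8040 = -0.672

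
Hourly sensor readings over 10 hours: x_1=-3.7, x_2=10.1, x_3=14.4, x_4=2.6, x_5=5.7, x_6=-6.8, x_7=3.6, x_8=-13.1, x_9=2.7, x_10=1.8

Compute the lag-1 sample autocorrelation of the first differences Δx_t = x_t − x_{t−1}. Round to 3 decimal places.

First differences Δx: 13.8, 4.3, -11.8, 3.1, -12.5, 10.4, -16.7, 15.8, -0.9
Mean of differences = 0.6111
Numerator Σ(Δx_t−Δx̄)(Δx_{t+1}−Δx̄) = -644.3412
Denominator Σ(Δx_t−Δx̄)² = 1148.1689
r_1(Δx) = -644.3412 / 1148.1689 = -0.561

-0.561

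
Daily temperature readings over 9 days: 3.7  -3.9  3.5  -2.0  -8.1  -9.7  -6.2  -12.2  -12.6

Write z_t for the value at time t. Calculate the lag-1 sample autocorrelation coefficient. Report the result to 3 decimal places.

0.392

Mean z̄ = (3.7 − 3.9 + 3.5 − 2.0 − 8.1 − 9.7 − 6.2 − 12.2 − 12.6)/9 = -5.2778
Numerator Σ_{t=1}^{8}(z_t−z̄)(z_{t+1}−z̄) = 117.6128
Denominator Σ(z_t−z̄)² = 300.1956
r_1 = 117.6128 / 300.1956 = 0.392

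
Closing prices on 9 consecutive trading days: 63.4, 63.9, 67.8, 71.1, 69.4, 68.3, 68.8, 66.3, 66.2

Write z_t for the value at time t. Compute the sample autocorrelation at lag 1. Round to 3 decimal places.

Mean z̄ = (63.4 + 63.9 + 67.8 + 71.1 + 69.4 + 68.3 + 68.8 + 66.3 + 66.2)/9 = 67.2444
Numerator Σ_{t=1}^{8}(z_t−z̄)(z_{t+1}−z̄) = 24.8869
Denominator Σ(z_t−z̄)² = 51.3022
r_1 = 24.8869 / 51.3022 = 0.485

0.485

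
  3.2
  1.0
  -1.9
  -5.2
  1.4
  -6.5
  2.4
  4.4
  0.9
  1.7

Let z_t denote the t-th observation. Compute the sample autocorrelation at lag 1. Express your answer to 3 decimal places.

-0.037

Mean z̄ = (3.2 + 1.0 − 1.9 − 5.2 + 1.4 − 6.5 + 2.4 + 4.4 + 0.9 + 1.7)/10 = 0.1400
Numerator Σ_{t=1}^{9}(z_t−z̄)(z_{t+1}−z̄) = -4.2796
Denominator Σ(z_t−z̄)² = 114.7240
r_1 = -4.2796 / 114.7240 = -0.037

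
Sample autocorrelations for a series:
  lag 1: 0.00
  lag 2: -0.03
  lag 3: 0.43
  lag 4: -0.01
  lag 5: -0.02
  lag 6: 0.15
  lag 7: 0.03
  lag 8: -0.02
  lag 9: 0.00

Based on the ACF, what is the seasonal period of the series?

3

The largest autocorrelation is r_3 = 0.43, with a weaker echo at lag 6 (0.15); the remaining lags stay at or below 0.03.
The dominant spike at lag 3 indicates a seasonal period of 3.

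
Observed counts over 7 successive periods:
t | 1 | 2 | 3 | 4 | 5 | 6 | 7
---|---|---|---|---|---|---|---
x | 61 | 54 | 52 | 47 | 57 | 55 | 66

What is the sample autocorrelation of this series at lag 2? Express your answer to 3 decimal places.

0.057

Mean x̄ = (61 + 54 + 52 + 47 + 57 + 55 + 66)/7 = 56.0000
Deviations from mean: 5.0000, -2.0000, -4.0000, -9.0000, 1.0000, -1.0000, 10.0000
Σ(x_t−x̄)(x_{t+2}−x̄) = (-20.0000) + (18.0000) + (-4.0000) + (9.0000) + (10.0000) = 13.0000
Denominator Σ(x_t−x̄)² = 228.0000
r_2 = 13.0000 / 228.0000 = 0.057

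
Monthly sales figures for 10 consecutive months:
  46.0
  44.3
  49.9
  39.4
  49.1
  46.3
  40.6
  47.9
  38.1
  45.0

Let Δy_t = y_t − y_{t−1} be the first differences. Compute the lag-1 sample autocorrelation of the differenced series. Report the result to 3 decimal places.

-0.763

First differences Δy: -1.7, 5.6, -10.5, 9.7, -2.8, -5.7, 7.3, -9.8, 6.9
Mean of differences = -0.1111
Numerator Σ(Δy_t−Δȳ)(Δy_{t+1}−Δȳ) = -362.8412
Denominator Σ(Δy_t−Δȳ)² = 475.7489
r_1(Δy) = -362.8412 / 475.7489 = -0.763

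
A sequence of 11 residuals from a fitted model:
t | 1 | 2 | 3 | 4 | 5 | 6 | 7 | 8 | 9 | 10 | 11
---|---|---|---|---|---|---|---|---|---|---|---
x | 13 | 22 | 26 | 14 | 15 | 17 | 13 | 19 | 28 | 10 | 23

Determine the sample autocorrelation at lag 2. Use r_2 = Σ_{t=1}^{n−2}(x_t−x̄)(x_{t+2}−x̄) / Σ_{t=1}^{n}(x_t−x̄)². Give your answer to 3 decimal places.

-0.206

Mean x̄ = (13 + 22 + 26 + 14 + 15 + 17 + 13 + 19 + 28 + 10 + 23)/11 = 18.1818
Numerator Σ_{t=1}^{9}(x_t−x̄)(x_{t+2}−x̄) = -71.1570
Denominator Σ(x_t−x̄)² = 345.6364
r_2 = -71.1570 / 345.6364 = -0.206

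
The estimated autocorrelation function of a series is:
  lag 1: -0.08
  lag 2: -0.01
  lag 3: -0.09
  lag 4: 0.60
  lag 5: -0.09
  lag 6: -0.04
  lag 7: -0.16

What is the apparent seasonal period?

4

The largest autocorrelation is r_4 = 0.60; the remaining lags stay at or below -0.01.
The dominant spike at lag 4 indicates a seasonal period of 4.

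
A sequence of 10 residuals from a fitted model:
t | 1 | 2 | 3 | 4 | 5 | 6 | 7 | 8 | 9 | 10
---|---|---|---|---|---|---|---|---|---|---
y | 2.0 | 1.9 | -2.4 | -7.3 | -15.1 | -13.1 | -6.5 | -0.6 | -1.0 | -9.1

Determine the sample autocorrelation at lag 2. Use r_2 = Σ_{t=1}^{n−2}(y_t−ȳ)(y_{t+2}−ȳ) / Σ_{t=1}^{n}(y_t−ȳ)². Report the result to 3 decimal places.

-0.156

Mean ȳ = (2.0 + 1.9 − 2.4 − 7.3 − 15.1 − 13.1 − 6.5 − 0.6 − 1.0 − 9.1)/10 = -5.1200
Numerator Σ_{t=1}^{8}(y_t−ȳ)(y_{t+2}−ȳ) = -51.6588
Denominator Σ(y_t−ȳ)² = 330.5560
r_2 = -51.6588 / 330.5560 = -0.156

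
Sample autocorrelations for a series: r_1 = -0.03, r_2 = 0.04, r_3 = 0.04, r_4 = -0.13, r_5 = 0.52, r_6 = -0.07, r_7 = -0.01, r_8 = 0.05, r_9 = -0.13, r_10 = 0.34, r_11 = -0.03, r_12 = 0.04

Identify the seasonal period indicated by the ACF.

The largest autocorrelation is r_5 = 0.52, with a weaker echo at lag 10 (0.34); the remaining lags stay at or below 0.05.
The dominant spike at lag 5 indicates a seasonal period of 5.

5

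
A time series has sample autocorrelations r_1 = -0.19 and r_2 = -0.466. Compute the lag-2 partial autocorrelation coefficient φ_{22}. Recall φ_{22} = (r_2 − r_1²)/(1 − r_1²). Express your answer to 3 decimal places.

φ_{22} = (r_2 − r_1²) / (1 − r_1²)
r_1² = (-0.19)² = 0.0361
Numerator = -0.466 − 0.0361 = -0.5021; denominator = 1 − 0.0361 = 0.9639
φ_{22} = -0.5021 / 0.9639 = -0.521

-0.521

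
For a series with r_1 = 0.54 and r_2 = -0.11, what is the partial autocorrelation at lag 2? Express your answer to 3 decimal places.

φ_{22} = (r_2 − r_1²) / (1 − r_1²)
r_1² = (0.54)² = 0.2916
Numerator = -0.11 − 0.2916 = -0.4016; denominator = 1 − 0.2916 = 0.7084
φ_{22} = -0.4016 / 0.7084 = -0.567

-0.567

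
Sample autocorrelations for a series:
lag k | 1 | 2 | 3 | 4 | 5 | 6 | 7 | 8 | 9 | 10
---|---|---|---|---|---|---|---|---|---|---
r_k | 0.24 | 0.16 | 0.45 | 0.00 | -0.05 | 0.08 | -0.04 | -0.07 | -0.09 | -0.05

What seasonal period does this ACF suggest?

3

The largest autocorrelation is r_3 = 0.45; the remaining lags stay at or below 0.24. The elevated value at lag 1 (0.24), dropping to 0.16 at lag 2, reflects decaying short-term dependence rather than seasonality.
The dominant spike at lag 3 indicates a seasonal period of 3.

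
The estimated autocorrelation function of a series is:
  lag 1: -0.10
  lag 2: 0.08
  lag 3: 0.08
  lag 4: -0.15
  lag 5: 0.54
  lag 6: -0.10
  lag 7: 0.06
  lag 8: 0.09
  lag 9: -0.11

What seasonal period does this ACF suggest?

5

The largest autocorrelation is r_5 = 0.54; the remaining lags stay at or below 0.09.
The dominant spike at lag 5 indicates a seasonal period of 5.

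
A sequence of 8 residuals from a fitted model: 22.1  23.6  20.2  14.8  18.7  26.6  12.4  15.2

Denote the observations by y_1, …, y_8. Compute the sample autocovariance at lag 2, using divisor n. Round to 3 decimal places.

-9.465

Mean ȳ = (22.1 + 23.6 + 20.2 + 14.8 + 18.7 + 26.6 + 12.4 + 15.2)/8 = 19.2000
Σ_{t=1}^{6}(y_t−ȳ)(y_{t+2}−ȳ) = -75.7200
γ_2 = -75.7200 / 8 = -9.465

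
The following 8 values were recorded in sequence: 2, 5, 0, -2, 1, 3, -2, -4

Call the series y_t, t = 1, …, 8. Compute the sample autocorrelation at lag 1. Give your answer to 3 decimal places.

Mean ȳ = (2 + 5 + 0 − 2 + 1 + 3 − 2 − 4)/8 = 0.3750
Deviations from mean: 1.6250, 4.6250, -0.3750, -2.3750, 0.6250, 2.6250, -2.3750, -4.3750
Σ(y_t−ȳ)(y_{t+1}−ȳ) = (7.5156) + (-1.7344) + (0.8906) + (-1.4844) + (1.6406) + (-6.2344) + (10.3906) = 10.9844
Denominator Σ(y_t−ȳ)² = 61.8750
r_1 = 10.9844 / 61.8750 = 0.178

0.178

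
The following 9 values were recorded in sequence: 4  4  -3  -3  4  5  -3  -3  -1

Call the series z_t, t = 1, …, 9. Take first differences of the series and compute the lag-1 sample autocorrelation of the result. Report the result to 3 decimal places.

-0.035

First differences Δz: 0, -7, 0, 7, 1, -8, 0, 2
Mean of differences = -0.6250
Numerator Σ(Δz_t−Δz̄)(Δz_{t+1}−Δz̄) = -5.7656
Denominator Σ(Δz_t−Δz̄)² = 163.8750
r_1(Δz) = -5.7656 / 163.8750 = -0.035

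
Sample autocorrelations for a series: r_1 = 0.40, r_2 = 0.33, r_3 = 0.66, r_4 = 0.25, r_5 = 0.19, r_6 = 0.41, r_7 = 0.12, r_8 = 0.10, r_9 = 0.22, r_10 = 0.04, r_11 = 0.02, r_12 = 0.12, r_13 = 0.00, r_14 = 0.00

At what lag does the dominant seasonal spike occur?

3

The largest autocorrelation is r_3 = 0.66, with a weaker echo at lag 6 (0.41); the remaining lags stay at or below 0.40. The elevated value at lag 1 (0.40), dropping to 0.33 at lag 2, reflects decaying short-term dependence rather than seasonality.
The dominant spike at lag 3 indicates a seasonal period of 3.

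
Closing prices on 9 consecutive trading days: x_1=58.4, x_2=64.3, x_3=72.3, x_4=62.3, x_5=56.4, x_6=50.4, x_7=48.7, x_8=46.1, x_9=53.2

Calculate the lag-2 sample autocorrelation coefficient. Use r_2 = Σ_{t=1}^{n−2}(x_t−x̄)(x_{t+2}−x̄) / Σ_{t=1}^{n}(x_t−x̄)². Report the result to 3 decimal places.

Mean x̄ = (58.4 + 64.3 + 72.3 + 62.3 + 56.4 + 50.4 + 48.7 + 46.1 + 53.2)/9 = 56.9000
Numerator Σ_{t=1}^{7}(x_t−x̄)(x_{t+2}−x̄) = 124.9000
Denominator Σ(x_t−x̄)² = 563.4000
r_2 = 124.9000 / 563.4000 = 0.222

0.222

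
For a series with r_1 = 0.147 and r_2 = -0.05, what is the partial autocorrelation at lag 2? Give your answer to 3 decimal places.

-0.073

φ_{22} = (r_2 − r_1²) / (1 − r_1²)
r_1² = (0.147)² = 0.021609
Numerator = -0.05 − 0.0216 = -0.0716; denominator = 1 − 0.0216 = 0.9784
φ_{22} = -0.0716 / 0.9784 = -0.073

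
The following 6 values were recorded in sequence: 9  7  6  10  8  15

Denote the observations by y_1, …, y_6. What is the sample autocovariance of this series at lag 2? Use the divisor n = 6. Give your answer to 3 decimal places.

Mean ȳ = (9 + 7 + 6 + 10 + 8 + 15)/6 = 9.1667
Deviations: -0.1667, -2.1667, -3.1667, 0.8333, -1.1667, 5.8333
Σ_{t=1}^{4}(y_t−ȳ)(y_{t+2}−ȳ) = 7.2778
γ_2 = 7.2778 / 6 = 1.213

1.213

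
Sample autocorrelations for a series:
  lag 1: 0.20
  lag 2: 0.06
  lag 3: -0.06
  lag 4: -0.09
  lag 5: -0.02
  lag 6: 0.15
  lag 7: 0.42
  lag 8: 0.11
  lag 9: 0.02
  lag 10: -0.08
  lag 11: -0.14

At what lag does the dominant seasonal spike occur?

The largest autocorrelation is r_7 = 0.42; the remaining lags stay at or below 0.20. The elevated value at lag 1 (0.20), dropping to 0.06 at lag 2, reflects decaying short-term dependence rather than seasonality.
The dominant spike at lag 7 indicates a seasonal period of 7.

7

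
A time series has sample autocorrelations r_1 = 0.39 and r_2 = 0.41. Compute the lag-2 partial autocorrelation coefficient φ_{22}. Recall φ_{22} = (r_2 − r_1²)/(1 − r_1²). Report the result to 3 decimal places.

φ_{22} = (r_2 − r_1²) / (1 − r_1²)
r_1² = (0.39)² = 0.1521
Numerator = 0.41 − 0.1521 = 0.2579; denominator = 1 − 0.1521 = 0.8479
φ_{22} = 0.2579 / 0.8479 = 0.304

0.304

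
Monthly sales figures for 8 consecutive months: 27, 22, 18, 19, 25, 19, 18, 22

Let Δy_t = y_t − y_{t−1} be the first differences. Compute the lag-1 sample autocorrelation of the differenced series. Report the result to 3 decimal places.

-0.121

First differences Δy: -5, -4, 1, 6, -6, -1, 4
Mean of differences = -0.7143
Numerator Σ(Δy_t−Δȳ)(Δy_{t+1}−Δȳ) = -15.3673
Denominator Σ(Δy_t−Δȳ)² = 127.4286
r_1(Δy) = -15.3673 / 127.4286 = -0.121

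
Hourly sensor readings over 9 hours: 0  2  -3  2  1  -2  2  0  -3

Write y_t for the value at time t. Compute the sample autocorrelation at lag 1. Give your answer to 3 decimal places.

Mean ȳ = (0 + 2 − 3 + 2 + 1 − 2 + 2 + 0 − 3)/9 = -0.1111
Numerator Σ_{t=1}^{8}(y_t−ȳ)(y_{t+1}−ȳ) = -15.7901
Denominator Σ(y_t−ȳ)² = 34.8889
r_1 = -15.7901 / 34.8889 = -0.453

-0.453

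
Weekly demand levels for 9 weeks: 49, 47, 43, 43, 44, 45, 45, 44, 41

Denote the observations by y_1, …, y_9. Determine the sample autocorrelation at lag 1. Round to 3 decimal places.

Mean ȳ = (49 + 47 + 43 + 43 + 44 + 45 + 45 + 44 + 41)/9 = 44.5556
Numerator Σ_{t=1}^{8}(y_t−ȳ)(y_{t+1}−ȳ) = 12.0247
Denominator Σ(y_t−ȳ)² = 44.2222
r_1 = 12.0247 / 44.2222 = 0.272

0.272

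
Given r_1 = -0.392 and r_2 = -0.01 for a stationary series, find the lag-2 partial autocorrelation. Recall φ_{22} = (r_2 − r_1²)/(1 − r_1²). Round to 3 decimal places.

φ_{22} = (r_2 − r_1²) / (1 − r_1²)
r_1² = (-0.392)² = 0.153664
Numerator = -0.01 − 0.1537 = -0.1637; denominator = 1 − 0.1537 = 0.8463
φ_{22} = -0.1637 / 0.8463 = -0.193

-0.193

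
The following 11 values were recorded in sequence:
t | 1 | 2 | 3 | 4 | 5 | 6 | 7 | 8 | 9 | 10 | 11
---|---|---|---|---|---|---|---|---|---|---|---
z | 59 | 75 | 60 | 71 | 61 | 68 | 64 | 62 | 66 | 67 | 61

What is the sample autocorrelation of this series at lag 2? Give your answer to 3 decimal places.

0.442

Mean z̄ = (59 + 75 + 60 + 71 + 61 + 68 + 64 + 62 + 66 + 67 + 61)/11 = 64.9091
Numerator Σ_{t=1}^{9}(z_t−z̄)(z_{t+2}−z̄) = 111.7107
Denominator Σ(z_t−z̄)² = 252.9091
r_2 = 111.7107 / 252.9091 = 0.442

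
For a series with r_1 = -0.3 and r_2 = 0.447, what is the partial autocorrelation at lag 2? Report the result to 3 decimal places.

0.392

φ_{22} = (r_2 − r_1²) / (1 − r_1²)
r_1² = (-0.3)² = 0.09
Numerator = 0.447 − 0.0900 = 0.3570; denominator = 1 − 0.0900 = 0.9100
φ_{22} = 0.3570 / 0.9100 = 0.392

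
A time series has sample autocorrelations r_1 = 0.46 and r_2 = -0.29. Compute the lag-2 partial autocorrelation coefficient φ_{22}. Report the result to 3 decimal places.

-0.636

φ_{22} = (r_2 − r_1²) / (1 − r_1²)
r_1² = (0.46)² = 0.2116
Numerator = -0.29 − 0.2116 = -0.5016; denominator = 1 − 0.2116 = 0.7884
φ_{22} = -0.5016 / 0.7884 = -0.636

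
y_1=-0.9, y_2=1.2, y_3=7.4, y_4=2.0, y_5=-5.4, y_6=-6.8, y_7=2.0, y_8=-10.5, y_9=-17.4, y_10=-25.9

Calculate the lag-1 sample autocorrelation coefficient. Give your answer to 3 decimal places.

0.504

Mean ȳ = (-0.9 + 1.2 + 7.4 + 2.0 − 5.4 − 6.8 + 2.0 − 10.5 − 17.4 − 25.9)/10 = -5.4300
Numerator Σ_{t=1}^{9}(y_t−ȳ)(y_{t+1}−ȳ) = 468.4701
Denominator Σ(y_t−ȳ)² = 929.3810
r_1 = 468.4701 / 929.3810 = 0.504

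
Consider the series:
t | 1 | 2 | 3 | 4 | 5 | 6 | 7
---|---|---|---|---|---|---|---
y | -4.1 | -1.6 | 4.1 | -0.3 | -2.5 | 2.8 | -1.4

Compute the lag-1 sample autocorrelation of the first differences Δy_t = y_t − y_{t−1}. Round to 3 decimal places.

-0.347

First differences Δy: 2.5, 5.7, -4.4, -2.2, 5.3, -4.2
Mean of differences = 0.4500
Numerator Σ(Δy_t−Δȳ)(Δy_{t+1}−Δȳ) = -37.2525
Denominator Σ(Δy_t−Δȳ)² = 107.4550
r_1(Δy) = -37.2525 / 107.4550 = -0.347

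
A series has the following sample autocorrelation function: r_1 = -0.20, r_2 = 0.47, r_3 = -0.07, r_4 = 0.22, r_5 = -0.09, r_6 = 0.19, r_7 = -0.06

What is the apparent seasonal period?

2

The largest autocorrelation is r_2 = 0.47, with weaker echoes at lags 4 (0.22) and 6 (0.19); the remaining lags stay at or below -0.06.
The dominant spike at lag 2 indicates a seasonal period of 2.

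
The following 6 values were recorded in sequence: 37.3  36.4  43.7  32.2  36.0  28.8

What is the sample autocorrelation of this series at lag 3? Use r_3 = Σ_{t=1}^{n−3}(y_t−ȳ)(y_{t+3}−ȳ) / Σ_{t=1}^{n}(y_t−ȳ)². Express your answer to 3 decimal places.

Mean ȳ = (37.3 + 36.4 + 43.7 + 32.2 + 36.0 + 28.8)/6 = 35.7333
Deviations from mean: 1.5667, 0.6667, 7.9667, -3.5333, 0.2667, -6.9333
Σ(y_t−ȳ)(y_{t+3}−ȳ) = (-5.5356) + (0.1778) + (-55.2356) = -60.5933
Denominator Σ(y_t−ȳ)² = 126.9933
r_3 = -60.5933 / 126.9933 = -0.477

-0.477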